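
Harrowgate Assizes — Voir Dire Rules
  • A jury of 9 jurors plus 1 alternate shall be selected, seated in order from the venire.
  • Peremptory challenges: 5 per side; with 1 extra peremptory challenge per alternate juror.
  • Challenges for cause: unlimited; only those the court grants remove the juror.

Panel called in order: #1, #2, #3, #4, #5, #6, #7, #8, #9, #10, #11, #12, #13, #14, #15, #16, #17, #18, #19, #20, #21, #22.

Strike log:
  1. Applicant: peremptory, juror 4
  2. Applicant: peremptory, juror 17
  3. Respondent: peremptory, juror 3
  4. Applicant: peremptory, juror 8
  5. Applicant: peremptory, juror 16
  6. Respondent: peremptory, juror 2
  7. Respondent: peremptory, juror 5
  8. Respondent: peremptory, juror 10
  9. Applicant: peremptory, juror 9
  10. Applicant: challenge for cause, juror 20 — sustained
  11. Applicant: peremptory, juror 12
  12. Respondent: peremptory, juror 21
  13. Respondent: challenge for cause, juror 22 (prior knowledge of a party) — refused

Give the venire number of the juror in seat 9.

Removed: #2, #3, #4, #5, #8, #9, #10, #12, #16, #17, #20, #21. (#22 stays — for-cause denied.)
Seating in order: seats 1–9 → #1, #6, #7, #11, #13, #14, #15, #18, #19; alternates → #22.
So seat 9 is #19.

19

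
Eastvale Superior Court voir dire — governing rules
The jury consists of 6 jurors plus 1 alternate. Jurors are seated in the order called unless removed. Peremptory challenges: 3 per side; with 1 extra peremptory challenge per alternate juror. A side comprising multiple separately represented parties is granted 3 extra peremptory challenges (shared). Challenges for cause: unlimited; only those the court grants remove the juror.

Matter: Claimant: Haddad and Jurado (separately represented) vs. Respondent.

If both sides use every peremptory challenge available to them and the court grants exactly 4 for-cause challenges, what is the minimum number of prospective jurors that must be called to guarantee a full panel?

Seats to fill: 6 + 1 alternates = 7.
Peremptories — Claimant: 3 + 1×1 + 3 = 7; Respondent: 3 + 1×1 = 4; total 11.
For-cause removals: 4.
Minimum venire: 7 + 11 + 4 = 22.

22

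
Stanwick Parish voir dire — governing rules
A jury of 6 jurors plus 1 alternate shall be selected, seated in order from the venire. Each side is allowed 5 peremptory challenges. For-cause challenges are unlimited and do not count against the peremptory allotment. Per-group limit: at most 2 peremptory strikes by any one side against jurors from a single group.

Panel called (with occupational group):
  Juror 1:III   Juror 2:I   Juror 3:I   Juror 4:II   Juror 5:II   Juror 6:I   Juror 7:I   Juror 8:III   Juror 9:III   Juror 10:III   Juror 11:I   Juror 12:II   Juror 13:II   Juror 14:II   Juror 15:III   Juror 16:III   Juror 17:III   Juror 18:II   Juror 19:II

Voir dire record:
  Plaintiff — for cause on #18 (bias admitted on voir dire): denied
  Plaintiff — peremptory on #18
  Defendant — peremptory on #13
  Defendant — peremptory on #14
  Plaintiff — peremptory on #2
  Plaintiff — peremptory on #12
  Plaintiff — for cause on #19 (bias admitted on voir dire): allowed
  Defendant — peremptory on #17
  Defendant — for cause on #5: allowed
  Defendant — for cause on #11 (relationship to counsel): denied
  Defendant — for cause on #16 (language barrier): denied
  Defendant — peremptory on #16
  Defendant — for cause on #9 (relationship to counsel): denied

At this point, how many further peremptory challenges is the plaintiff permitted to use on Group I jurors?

Plaintiff peremptories so far: #18, #2, #12 — 3 of 5 used, 2 left overall.
Against Group I: #2 — 1 used; per-group cap 2 leaves 1.
Binding limit: min(2, 1) = 1.

1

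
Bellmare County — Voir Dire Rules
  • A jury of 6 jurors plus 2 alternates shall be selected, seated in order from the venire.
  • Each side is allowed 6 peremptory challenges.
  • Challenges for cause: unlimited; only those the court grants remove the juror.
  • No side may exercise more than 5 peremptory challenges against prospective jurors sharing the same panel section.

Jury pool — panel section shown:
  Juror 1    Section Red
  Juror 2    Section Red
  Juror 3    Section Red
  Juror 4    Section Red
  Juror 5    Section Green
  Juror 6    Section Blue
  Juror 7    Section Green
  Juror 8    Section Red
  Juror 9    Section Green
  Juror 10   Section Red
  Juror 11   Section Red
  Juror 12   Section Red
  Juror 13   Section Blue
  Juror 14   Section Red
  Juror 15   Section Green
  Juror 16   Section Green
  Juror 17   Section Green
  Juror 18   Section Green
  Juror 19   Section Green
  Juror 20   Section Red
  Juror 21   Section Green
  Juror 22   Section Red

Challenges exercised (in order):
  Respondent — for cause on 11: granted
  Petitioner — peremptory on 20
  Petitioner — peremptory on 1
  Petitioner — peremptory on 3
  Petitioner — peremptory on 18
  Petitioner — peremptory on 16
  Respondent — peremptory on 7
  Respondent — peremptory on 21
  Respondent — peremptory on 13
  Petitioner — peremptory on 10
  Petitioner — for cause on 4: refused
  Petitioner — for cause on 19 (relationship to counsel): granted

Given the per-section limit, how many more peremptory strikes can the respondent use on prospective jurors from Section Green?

3

Respondent peremptories so far: #7, #21, #13 — 3 of 6 used, 3 left overall.
Against Section Green: #7, #21 — 2 used; per-section cap 5 leaves 3.
Binding limit: min(3, 3) = 3.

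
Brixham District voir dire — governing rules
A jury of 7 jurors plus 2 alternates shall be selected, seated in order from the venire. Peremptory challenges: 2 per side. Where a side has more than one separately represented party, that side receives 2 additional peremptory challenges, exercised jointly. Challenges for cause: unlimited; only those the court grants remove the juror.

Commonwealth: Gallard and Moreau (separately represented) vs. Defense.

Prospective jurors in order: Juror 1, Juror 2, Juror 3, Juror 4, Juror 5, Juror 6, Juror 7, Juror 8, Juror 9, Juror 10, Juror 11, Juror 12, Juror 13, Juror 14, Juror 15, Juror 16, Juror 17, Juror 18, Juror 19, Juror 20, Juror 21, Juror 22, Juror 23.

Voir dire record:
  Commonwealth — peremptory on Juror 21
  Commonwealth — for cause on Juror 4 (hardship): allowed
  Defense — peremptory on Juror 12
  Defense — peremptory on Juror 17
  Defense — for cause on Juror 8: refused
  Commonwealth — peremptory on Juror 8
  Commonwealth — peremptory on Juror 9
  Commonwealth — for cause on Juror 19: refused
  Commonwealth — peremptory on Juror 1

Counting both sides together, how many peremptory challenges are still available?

0

Commonwealth allotment: 2 base + 2 multi-party = 4. Defense allotment: 2.
Commonwealth peremptories used: #21, #8, #9, #1 — 4 (for-cause on #4, #19 don't count).
Defense peremptories used: #12, #17 — 2 (the for-cause on #8 doesn't count).
Remaining: (4 − 4) + (2 − 2) = 0.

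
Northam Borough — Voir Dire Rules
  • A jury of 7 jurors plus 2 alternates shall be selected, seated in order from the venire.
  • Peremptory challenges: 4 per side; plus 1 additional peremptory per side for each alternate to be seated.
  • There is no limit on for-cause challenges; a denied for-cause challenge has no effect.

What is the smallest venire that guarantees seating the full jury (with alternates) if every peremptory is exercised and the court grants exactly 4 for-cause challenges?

25

Seats to fill: 7 + 2 alternates = 9.
Peremptories: 4 + 1×2 = 6 per side × 2 sides = 12.
For-cause removals: 4.
Minimum venire: 9 + 12 + 4 = 25.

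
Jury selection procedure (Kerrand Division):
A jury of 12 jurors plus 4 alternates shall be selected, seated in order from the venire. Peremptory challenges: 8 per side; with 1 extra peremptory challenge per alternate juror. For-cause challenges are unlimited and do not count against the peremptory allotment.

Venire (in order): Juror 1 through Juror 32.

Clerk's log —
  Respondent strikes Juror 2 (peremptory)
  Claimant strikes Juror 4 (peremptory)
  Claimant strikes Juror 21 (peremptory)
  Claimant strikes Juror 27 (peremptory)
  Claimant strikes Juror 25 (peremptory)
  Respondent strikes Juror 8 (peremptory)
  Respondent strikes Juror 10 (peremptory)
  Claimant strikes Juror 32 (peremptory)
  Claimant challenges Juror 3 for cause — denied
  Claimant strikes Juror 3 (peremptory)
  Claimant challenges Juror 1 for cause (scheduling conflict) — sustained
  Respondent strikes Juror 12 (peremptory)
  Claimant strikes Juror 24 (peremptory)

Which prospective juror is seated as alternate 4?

26

Removed: #1, #2, #3, #4, #8, #10, #12, #21, #24, #25, #27, #32.
Filling seats in venire order through position 16: #5, #6, #7, #9, #11, #13, #14, #15, #16, #17, #18, #19, #20, #22, #23, #26.
So alternate 4 is #26.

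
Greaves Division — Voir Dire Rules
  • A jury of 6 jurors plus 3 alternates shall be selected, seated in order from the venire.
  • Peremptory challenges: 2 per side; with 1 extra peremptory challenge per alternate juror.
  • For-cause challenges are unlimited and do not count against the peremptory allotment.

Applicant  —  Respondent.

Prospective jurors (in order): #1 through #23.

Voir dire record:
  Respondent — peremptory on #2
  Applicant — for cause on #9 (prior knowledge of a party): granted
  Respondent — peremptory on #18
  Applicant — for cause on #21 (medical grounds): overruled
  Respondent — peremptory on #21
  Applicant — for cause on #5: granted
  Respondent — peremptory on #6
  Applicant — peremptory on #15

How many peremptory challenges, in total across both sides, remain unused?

Applicant allotment: 2 base + 1 × 3 alternates = 5. Respondent allotment: 2 base + 1 × 3 alternates = 5.
Applicant peremptories used: #15 — 1 (for-cause on #9, #21, #5 don't count).
Respondent peremptories used: #2, #18, #21, #6 — 4.
Remaining: (5 − 1) + (5 − 4) = 5.

5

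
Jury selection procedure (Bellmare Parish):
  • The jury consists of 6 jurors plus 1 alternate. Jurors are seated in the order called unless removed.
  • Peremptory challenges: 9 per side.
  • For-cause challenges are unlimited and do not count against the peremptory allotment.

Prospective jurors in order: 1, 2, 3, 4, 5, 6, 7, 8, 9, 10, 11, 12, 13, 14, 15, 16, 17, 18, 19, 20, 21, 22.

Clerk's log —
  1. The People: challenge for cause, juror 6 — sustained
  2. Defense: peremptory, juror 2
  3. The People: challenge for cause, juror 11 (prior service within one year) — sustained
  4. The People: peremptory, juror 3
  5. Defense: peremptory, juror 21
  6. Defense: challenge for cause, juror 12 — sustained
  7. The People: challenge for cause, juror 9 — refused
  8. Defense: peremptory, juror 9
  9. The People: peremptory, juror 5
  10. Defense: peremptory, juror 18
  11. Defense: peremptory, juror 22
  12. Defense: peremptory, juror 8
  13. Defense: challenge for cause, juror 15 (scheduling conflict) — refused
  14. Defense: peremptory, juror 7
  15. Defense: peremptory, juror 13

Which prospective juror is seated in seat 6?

Removed: #2, #3, #5, #6, #7, #8, #9, #11, #12, #13, #18, #21, #22. (#15 stays — for-cause denied.)
Filling seats in venire order through position 6: #1, #4, #10, #14, #15, #16.
So seat 6 is #16.

16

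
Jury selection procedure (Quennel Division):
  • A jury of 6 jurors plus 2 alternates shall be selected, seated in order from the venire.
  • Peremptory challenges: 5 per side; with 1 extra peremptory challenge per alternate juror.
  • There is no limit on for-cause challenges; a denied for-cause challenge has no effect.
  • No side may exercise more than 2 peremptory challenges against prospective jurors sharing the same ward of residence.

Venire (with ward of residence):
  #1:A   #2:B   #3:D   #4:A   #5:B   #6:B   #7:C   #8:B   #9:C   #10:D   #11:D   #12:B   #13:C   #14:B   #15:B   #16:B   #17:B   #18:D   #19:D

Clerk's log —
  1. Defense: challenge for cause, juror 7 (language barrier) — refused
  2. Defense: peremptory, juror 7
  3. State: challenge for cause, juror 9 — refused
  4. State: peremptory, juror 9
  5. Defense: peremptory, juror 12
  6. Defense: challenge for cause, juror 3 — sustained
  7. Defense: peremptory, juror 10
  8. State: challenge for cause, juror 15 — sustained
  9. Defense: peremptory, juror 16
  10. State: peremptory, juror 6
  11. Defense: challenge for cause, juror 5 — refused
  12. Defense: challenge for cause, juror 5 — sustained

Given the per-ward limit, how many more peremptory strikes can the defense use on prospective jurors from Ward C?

Defense peremptories so far: #7, #12, #10, #16 — 4 of 7 used, 3 left overall.
Against Ward C: #7 — 1 used; per-ward cap 2 leaves 1.
Binding limit: min(3, 1) = 1.

1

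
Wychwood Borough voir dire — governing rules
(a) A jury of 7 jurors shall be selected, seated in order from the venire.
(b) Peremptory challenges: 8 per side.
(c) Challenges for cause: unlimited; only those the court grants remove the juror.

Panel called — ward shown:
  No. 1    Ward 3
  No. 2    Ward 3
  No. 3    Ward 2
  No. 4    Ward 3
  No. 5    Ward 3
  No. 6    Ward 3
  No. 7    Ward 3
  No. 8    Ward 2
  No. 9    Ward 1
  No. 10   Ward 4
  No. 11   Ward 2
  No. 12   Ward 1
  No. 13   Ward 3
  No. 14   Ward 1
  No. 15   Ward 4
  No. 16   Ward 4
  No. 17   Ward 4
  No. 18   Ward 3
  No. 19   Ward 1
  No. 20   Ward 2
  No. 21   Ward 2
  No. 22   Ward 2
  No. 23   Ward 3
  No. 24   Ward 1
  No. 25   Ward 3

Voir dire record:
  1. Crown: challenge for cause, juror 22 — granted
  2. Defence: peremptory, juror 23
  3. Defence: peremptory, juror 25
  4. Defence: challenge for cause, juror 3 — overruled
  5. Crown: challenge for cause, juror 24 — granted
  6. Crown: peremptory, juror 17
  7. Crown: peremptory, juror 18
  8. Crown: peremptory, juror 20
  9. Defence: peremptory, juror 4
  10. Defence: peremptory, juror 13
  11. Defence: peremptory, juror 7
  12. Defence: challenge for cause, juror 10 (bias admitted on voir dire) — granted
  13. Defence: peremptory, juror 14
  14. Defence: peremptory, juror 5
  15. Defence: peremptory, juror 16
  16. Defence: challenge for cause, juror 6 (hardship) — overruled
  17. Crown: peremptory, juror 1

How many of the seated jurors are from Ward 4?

0

Removed: #1, #4, #5, #7, #10, #13, #14, #16, #17, #18, #20, #22, #23, #24, #25.
Seated jurors 1–7: #2, #3, #6, #8, #9, #11, #12.
None of those are in Ward 4 → 0.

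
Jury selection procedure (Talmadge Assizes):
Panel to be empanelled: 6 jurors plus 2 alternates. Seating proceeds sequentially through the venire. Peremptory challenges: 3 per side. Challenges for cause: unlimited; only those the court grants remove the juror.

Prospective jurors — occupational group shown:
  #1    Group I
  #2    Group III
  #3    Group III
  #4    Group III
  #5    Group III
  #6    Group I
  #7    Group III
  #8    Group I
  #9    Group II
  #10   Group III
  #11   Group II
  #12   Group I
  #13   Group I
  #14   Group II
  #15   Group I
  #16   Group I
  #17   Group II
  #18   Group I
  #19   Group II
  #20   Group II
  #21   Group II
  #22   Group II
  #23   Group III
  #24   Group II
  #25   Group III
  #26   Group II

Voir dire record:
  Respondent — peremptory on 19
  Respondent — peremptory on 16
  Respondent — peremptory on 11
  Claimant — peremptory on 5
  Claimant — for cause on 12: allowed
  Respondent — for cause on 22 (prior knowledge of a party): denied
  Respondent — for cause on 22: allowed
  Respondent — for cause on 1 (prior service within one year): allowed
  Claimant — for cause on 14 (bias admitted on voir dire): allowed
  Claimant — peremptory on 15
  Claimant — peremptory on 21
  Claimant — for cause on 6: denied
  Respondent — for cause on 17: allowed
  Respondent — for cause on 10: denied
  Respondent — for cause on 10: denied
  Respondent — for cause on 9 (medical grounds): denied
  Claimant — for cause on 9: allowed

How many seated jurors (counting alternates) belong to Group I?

Removed: #1, #5, #9, #11, #12, #14, #15, #16, #17, #19, #21, #22.
Seated (8 incl. alternates): #2, #3, #4, #6, #7, #8, #10, #13.
Of those, in Group I: #6, #8, #13 → 3.

3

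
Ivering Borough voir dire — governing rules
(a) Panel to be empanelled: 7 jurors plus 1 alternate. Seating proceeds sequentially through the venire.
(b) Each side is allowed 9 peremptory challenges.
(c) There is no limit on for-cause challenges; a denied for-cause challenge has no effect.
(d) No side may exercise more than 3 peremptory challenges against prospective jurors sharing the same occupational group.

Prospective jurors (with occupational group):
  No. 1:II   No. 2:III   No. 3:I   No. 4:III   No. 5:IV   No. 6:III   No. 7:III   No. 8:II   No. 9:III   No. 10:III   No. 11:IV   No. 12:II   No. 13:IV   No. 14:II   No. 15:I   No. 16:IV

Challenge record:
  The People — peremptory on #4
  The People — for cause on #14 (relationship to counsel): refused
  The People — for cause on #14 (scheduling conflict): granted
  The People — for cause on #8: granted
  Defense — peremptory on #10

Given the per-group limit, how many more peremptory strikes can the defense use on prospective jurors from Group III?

2

Defense peremptories so far: #10 — 1 of 9 used, 8 left overall.
Against Group III: #10 — 1 used; per-group cap 3 leaves 2.
Binding limit: min(8, 2) = 2.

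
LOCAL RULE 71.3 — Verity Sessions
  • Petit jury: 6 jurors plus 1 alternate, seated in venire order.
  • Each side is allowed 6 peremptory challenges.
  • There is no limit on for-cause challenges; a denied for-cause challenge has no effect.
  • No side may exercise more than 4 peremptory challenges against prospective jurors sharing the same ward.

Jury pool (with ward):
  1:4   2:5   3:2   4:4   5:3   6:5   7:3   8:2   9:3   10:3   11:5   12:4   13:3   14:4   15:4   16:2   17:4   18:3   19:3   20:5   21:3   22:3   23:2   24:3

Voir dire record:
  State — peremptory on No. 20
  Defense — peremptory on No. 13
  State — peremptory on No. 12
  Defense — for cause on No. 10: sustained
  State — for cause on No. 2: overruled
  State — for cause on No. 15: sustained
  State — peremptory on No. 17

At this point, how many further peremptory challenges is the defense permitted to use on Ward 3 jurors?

Defense peremptories so far: #13 — 1 of 6 used, 5 left overall.
Against Ward 3: #13 — 1 used; per-ward cap 4 leaves 3.
Binding limit: min(5, 3) = 3.

3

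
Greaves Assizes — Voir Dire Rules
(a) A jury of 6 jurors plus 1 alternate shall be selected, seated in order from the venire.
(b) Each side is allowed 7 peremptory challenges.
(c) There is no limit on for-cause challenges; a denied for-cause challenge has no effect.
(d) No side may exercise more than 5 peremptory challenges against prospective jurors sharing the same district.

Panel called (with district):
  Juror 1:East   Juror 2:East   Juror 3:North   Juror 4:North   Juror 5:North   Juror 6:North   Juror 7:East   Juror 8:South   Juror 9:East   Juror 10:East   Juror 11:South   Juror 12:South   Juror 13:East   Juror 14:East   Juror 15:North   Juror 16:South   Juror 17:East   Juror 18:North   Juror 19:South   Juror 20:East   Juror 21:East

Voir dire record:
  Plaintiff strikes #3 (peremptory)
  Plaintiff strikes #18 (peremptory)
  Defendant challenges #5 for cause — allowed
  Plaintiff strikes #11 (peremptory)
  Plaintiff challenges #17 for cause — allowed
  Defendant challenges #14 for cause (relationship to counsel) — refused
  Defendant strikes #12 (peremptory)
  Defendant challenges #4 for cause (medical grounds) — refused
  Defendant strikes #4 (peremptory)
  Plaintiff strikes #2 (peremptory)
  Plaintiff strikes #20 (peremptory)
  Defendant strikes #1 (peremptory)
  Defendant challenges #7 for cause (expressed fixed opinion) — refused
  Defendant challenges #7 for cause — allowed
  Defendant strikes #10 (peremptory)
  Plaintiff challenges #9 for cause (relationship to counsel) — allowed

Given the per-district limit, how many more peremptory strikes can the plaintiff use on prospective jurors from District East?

Plaintiff peremptories so far: #3, #18, #11, #2, #20 — 5 of 7 used, 2 left overall.
Against District East: #2, #20 — 2 used; per-district cap 5 leaves 3.
Binding limit: min(2, 3) = 2.

2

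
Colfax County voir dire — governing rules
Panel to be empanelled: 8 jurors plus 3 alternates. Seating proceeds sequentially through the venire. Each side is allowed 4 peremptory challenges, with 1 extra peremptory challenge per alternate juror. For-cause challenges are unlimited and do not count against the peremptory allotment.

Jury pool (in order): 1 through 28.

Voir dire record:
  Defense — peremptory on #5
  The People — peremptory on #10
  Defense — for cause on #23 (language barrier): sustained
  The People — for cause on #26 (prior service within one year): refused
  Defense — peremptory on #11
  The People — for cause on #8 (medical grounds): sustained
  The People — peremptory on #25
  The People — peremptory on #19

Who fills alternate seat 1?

Removed: #5, #8, #10, #11, #19, #23, #25. (#26 stays — for-cause denied.)
Seating in order: seats 1–8 → #1, #2, #3, #4, #6, #7, #9, #12; alternates → #13, #14, #15.
So alternate 1 is #13.

13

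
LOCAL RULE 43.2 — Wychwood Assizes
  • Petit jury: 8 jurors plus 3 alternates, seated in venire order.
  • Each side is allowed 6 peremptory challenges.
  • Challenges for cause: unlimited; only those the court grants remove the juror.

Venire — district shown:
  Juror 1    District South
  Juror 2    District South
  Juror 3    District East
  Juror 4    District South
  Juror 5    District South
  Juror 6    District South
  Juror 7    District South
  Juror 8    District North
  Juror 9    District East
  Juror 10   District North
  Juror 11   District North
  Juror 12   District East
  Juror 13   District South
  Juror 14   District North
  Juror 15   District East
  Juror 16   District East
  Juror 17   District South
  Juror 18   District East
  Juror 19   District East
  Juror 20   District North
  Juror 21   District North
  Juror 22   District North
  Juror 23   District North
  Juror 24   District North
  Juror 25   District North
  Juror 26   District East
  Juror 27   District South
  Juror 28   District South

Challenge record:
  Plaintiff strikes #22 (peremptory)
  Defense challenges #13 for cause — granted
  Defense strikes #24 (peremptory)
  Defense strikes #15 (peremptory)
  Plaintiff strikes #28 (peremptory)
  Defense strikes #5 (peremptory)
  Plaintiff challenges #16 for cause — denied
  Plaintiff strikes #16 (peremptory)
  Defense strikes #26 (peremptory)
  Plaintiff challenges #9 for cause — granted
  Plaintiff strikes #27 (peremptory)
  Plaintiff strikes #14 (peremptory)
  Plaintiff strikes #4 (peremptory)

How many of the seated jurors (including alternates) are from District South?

5

Removed: #4, #5, #9, #13, #14, #15, #16, #22, #24, #26, #27, #28.
Seated (11 incl. alternates): #1, #2, #3, #6, #7, #8, #10, #11, #12, #17, #18.
Of those, in District South: #1, #2, #6, #7, #17 → 5.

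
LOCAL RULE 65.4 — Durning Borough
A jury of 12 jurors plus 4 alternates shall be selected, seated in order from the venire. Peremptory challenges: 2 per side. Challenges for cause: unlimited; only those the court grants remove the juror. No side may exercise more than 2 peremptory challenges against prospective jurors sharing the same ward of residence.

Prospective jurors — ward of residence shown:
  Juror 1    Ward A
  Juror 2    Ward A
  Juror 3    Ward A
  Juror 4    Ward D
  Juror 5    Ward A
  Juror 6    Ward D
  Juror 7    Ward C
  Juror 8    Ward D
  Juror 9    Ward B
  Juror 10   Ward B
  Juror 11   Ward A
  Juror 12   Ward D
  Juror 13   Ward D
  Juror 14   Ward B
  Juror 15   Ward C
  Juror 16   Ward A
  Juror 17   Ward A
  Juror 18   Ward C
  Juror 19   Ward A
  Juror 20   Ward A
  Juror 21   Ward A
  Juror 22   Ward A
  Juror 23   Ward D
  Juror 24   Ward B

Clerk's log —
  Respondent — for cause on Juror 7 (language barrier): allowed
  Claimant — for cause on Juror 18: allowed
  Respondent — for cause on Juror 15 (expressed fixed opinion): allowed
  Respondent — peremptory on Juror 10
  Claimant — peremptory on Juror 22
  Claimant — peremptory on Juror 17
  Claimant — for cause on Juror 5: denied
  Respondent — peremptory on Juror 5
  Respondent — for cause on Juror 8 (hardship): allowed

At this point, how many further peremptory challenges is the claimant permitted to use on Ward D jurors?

0

Claimant peremptories so far: #22, #17 — 2 of 2 used, 0 left overall.
Against Ward D: none yet — per-ward cap 2 leaves 2.
Binding limit: min(0, 2) = 0.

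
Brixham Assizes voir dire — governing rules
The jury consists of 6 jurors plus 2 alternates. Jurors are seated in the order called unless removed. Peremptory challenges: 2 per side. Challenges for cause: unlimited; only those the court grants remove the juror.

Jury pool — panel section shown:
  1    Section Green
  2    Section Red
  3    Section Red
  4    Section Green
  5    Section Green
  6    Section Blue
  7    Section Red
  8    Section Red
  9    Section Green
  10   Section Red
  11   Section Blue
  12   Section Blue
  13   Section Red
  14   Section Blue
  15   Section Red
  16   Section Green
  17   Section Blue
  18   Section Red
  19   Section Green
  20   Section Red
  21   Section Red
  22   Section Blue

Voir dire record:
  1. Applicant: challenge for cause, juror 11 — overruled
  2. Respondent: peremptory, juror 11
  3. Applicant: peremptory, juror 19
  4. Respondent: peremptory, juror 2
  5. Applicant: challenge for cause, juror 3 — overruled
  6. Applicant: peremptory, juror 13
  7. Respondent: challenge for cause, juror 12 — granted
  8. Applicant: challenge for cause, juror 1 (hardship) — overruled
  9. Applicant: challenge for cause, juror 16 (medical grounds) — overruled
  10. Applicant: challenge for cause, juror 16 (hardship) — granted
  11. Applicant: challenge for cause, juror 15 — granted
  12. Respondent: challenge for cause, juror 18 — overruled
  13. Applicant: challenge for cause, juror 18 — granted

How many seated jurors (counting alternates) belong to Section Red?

3

Removed: #2, #11, #12, #13, #15, #16, #18, #19.
Seated (8 incl. alternates): #1, #3, #4, #5, #6, #7, #8, #9.
Of those, in Section Red: #3, #7, #8 → 3.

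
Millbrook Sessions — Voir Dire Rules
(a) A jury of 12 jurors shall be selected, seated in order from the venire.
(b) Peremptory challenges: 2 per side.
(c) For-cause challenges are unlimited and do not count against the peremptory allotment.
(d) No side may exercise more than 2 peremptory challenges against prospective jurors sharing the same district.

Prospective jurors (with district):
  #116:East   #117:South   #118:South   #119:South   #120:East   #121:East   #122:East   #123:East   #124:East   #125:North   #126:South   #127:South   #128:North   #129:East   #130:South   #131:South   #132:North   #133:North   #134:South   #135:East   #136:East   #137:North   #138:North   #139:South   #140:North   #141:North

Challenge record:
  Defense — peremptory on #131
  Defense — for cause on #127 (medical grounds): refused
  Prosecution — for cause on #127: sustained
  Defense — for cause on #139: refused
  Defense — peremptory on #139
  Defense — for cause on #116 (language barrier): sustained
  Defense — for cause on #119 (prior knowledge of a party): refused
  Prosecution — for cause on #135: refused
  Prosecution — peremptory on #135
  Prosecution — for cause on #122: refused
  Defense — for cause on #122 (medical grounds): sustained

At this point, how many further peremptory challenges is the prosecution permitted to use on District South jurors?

Prosecution peremptories so far: #135 — 1 of 2 used, 1 left overall.
Against District South: none yet — per-district cap 2 leaves 2.
Binding limit: min(1, 2) = 1.

1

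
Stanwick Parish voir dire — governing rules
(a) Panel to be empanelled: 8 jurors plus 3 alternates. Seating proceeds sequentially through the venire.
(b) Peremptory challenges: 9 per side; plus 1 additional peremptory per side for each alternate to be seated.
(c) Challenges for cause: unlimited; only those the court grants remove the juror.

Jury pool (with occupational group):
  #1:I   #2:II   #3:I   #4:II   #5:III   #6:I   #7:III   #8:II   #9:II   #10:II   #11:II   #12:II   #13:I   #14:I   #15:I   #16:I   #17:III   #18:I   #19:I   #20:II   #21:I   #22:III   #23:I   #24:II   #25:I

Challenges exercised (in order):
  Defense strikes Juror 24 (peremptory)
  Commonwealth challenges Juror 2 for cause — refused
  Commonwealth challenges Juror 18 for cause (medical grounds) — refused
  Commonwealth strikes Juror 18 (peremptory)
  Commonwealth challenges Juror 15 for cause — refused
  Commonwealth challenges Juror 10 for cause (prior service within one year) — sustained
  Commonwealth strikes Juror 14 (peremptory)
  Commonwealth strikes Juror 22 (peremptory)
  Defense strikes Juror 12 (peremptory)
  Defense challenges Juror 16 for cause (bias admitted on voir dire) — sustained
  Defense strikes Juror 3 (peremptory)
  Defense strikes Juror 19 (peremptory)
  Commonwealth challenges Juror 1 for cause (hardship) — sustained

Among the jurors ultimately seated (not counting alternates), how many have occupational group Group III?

Removed: #1, #3, #10, #12, #14, #16, #18, #19, #22, #24.
Seated jurors 1–8: #2, #4, #5, #6, #7, #8, #9, #11 (alternates #13, #15, #17 not counted).
Of those, in Group III: #5, #7 → 2.

2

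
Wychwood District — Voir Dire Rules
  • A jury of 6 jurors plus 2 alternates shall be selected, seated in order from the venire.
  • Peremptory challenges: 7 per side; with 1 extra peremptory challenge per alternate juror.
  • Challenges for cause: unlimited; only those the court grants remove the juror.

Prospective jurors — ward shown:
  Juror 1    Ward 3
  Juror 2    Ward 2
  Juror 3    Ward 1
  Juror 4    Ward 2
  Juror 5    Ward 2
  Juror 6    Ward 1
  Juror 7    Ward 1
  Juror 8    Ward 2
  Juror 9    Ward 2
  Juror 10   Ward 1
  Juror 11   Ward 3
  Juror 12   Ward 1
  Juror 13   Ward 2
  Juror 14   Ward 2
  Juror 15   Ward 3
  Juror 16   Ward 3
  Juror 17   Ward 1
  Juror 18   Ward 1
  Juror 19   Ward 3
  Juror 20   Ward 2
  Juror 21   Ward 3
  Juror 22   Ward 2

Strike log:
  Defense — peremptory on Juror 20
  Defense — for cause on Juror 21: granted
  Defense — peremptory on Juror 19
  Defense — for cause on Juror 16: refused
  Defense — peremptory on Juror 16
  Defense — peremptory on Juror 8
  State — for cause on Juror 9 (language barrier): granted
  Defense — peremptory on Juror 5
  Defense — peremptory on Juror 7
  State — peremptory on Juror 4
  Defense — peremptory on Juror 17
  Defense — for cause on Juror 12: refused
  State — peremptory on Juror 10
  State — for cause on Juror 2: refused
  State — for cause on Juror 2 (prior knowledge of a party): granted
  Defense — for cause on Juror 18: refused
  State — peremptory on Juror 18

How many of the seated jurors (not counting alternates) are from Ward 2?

1

Removed: #2, #4, #5, #7, #8, #9, #10, #16, #17, #18, #19, #20, #21.
Seated jurors 1–6: #1, #3, #6, #11, #12, #13 (alternates #14, #15 not counted).
Of those, in Ward 2: #13 → 1.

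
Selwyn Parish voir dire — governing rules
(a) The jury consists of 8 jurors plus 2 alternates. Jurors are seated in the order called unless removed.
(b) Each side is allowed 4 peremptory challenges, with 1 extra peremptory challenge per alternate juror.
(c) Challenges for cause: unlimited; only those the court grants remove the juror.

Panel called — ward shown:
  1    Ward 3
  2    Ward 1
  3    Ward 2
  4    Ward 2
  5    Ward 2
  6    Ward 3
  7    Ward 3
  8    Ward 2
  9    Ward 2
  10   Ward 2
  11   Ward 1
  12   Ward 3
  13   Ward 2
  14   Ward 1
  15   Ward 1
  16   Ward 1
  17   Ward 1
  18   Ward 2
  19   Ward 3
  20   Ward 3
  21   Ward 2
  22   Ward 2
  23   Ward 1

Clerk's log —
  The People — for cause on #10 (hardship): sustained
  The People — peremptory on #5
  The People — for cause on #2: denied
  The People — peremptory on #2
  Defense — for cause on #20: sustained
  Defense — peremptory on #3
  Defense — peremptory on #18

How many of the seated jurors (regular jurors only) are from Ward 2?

Removed: #2, #3, #5, #10, #18, #20.
Seated jurors 1–8: #1, #4, #6, #7, #8, #9, #11, #12 (alternates #13, #14 not counted).
Of those, in Ward 2: #4, #8, #9 → 3.

3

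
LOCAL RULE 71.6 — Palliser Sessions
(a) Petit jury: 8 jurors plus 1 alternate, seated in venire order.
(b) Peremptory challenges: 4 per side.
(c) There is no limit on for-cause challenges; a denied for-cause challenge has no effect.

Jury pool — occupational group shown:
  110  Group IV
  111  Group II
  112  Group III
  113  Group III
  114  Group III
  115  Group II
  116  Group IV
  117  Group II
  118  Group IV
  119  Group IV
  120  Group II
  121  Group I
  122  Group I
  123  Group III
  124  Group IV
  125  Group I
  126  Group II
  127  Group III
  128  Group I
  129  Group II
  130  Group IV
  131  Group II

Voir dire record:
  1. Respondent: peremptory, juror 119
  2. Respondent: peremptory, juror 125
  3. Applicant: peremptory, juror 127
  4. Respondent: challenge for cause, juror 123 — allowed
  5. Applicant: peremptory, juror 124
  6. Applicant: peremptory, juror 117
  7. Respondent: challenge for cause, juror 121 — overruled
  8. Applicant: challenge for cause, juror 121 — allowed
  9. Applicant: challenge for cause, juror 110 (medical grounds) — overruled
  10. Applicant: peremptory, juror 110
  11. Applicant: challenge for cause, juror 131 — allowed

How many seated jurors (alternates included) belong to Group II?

Removed: #110, #117, #119, #121, #123, #124, #125, #127, #131.
Seated (9 incl. alternates): #111, #112, #113, #114, #115, #116, #118, #120, #122.
Of those, in Group II: #111, #115, #120 → 3.

3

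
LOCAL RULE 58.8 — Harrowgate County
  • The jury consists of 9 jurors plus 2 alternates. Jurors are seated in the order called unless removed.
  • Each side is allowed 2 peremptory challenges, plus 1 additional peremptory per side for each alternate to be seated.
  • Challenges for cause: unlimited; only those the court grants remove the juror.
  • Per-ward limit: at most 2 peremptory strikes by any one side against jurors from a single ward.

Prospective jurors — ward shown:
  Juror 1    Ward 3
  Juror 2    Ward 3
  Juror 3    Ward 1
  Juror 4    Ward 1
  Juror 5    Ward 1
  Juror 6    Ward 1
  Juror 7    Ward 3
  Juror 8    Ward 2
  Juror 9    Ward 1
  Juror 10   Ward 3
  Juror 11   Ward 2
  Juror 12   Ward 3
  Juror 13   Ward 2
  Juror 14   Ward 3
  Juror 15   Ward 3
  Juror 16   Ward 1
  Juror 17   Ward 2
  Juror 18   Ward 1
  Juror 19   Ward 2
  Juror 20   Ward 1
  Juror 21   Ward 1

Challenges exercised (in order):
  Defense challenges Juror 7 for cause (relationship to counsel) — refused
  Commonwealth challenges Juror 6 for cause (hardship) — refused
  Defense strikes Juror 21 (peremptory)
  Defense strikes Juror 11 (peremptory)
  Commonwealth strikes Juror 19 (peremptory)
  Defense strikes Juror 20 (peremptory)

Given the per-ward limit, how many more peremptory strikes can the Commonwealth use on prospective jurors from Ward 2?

1

Commonwealth peremptories so far: #19 — 1 of 4 used, 3 left overall.
Against Ward 2: #19 — 1 used; per-ward cap 2 leaves 1.
Binding limit: min(3, 1) = 1.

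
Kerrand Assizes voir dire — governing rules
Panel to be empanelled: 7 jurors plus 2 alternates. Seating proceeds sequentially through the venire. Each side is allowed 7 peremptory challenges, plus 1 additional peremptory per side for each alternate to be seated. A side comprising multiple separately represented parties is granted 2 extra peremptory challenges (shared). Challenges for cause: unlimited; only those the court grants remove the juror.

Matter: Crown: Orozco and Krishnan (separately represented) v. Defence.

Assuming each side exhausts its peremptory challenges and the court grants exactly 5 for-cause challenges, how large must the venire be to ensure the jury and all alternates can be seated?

34

Seats to fill: 7 + 2 alternates = 9.
Peremptories — Crown: 7 + 1×2 + 2 = 11; Defence: 7 + 1×2 = 9; total 20.
For-cause removals: 5.
Minimum venire: 9 + 20 + 5 = 34.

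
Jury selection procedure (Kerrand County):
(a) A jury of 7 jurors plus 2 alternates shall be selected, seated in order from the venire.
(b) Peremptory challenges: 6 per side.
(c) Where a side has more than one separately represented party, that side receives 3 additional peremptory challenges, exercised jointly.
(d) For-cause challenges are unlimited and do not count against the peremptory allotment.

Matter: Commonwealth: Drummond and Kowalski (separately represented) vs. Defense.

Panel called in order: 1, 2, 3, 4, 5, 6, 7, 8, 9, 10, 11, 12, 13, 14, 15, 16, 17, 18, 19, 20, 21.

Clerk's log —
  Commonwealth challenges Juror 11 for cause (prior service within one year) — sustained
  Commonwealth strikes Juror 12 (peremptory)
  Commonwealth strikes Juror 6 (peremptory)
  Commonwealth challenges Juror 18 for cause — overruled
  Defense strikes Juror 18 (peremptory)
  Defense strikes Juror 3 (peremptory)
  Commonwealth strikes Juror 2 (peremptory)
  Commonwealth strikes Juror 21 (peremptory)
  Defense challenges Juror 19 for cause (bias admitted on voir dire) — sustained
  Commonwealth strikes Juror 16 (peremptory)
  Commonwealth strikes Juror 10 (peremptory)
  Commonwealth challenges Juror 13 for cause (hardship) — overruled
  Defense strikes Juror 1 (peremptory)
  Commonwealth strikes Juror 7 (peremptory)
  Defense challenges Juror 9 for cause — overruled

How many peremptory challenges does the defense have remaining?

Defense allotment: 6.
Defense peremptories used: #18, #3, #1 — 3 (for-cause on #19, #9 don't count).
Remaining: 6 − 3 = 3.

3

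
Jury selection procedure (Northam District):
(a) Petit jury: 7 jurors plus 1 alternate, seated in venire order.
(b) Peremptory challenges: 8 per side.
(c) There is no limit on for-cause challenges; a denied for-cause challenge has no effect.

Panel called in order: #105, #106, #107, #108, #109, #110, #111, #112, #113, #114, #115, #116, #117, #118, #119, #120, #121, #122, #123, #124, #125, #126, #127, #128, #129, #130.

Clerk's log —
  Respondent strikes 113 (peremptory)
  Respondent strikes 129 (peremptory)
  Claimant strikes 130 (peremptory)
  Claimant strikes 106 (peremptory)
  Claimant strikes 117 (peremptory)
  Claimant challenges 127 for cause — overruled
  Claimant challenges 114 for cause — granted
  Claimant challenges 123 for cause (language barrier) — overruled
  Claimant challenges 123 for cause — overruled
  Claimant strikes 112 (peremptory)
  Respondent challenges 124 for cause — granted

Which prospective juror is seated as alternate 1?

116

Removed: #106, #112, #113, #114, #117, #124, #129, #130. (#123, #127 stay — for-cause denied.)
Seating in order: seats 1–7 → #105, #107, #108, #109, #110, #111, #115; alternates → #116.
So alternate 1 is #116.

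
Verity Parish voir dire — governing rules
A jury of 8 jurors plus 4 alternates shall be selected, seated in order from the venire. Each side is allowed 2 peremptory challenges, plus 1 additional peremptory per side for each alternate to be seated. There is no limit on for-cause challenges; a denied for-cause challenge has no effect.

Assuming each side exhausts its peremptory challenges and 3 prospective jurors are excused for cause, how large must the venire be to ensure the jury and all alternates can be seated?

27

Seats to fill: 8 + 4 alternates = 12.
Peremptories: 2 + 1×4 = 6 per side × 2 sides = 12.
For-cause removals: 3.
Minimum venire: 12 + 12 + 3 = 27.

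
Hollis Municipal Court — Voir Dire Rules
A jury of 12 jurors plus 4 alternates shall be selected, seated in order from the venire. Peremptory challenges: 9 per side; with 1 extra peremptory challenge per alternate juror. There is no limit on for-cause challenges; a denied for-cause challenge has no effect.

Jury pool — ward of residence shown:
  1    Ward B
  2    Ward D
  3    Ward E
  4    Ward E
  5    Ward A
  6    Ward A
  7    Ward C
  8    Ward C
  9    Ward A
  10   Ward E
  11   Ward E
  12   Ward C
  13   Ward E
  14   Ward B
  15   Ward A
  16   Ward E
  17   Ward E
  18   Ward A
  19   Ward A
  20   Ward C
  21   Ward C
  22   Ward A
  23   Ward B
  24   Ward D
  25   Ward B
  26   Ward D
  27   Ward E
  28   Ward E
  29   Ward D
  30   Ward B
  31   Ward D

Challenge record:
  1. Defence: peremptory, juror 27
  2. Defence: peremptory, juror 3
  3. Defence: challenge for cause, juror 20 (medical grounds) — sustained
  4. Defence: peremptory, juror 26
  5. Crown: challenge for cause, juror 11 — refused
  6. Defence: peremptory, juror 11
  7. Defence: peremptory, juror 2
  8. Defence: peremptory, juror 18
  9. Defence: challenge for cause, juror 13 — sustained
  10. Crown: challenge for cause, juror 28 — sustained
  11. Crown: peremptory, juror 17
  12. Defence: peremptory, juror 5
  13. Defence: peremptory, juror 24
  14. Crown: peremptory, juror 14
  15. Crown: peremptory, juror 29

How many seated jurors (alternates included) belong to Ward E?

Removed: #2, #3, #5, #11, #13, #14, #17, #18, #20, #24, #26, #27, #28, #29.
Seated (16 incl. alternates): #1, #4, #6, #7, #8, #9, #10, #12, #15, #16, #19, #21, #22, #23, #25, #30.
Of those, in Ward E: #4, #10, #16 → 3.

3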